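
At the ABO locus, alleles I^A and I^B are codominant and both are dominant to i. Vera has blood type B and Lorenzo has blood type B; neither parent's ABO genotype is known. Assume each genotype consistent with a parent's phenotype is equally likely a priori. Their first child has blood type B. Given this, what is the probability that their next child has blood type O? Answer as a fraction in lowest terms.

1/20

Possible genotypes: Vera ∈ {I^B I^B, I^B i}; Lorenzo ∈ {I^B I^B, I^B i}.
Weight each parental genotype pair by prior × P(type-B child):
  I^B I^B × I^B I^B: posterior weight 4/15; P(next child type O) = 0.
  I^B I^B × I^B i: posterior weight 4/15; P(next child type O) = 0.
  I^B i × I^B I^B: posterior weight 4/15; P(next child type O) = 0.
  I^B i × I^B i: posterior weight 1/5; P(next child type O) = 1/4.
Weighted sum = 1/20.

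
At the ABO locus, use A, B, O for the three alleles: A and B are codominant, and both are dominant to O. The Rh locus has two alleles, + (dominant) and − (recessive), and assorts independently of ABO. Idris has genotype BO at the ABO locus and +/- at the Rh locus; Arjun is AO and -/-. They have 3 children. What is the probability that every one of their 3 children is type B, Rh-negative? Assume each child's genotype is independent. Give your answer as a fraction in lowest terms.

ABO cross BO × AO → 1/4 O, 1/4 A, 1/4 B, 1/4 AB.
Rh cross +/- × -/- → 1/2 Rh+, 1/2 Rh-; so P(type B, Rh-negative) = 1/4 × 1/2 = 1/8 per child.
All 3 independent: (1/8)^3 = 1/512.

1/512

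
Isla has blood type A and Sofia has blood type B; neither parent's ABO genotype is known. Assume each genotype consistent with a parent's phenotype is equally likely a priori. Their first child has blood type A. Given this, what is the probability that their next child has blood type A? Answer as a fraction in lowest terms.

Possible genotypes: Isla ∈ {AA, AO}; Sofia ∈ {BB, BO}.
Weight each parental genotype pair by prior × P(type-A child):
  AA × BO: posterior weight 2/3; P(next child type A) = 1/2.
  AO × BO: posterior weight 1/3; P(next child type A) = 1/4.
Weighted sum = 5/12.

5/12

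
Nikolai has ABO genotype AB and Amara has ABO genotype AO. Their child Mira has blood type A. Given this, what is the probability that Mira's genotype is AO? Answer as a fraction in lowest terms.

1/2

Cross AB × AO → 1/4 AA, 1/4 AB, 1/4 AO, 1/4 BO.
Type-A genotypes among offspring: AA (1/4), AO (1/4); total 1/2.
P(AO | type A) = (1/4) / (1/2) = 1/2.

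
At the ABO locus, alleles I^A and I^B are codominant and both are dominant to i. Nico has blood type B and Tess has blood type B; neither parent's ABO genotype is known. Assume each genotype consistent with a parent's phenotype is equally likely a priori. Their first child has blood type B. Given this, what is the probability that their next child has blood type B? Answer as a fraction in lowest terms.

19/20

Possible genotypes: Nico ∈ {I^B I^B, I^B i}; Tess ∈ {I^B I^B, I^B i}.
Weight each parental genotype pair by prior × P(type-B child):
  I^B I^B × I^B I^B: posterior weight 4/15; P(next child type B) = 1.
  I^B I^B × I^B i: posterior weight 4/15; P(next child type B) = 1.
  I^B i × I^B I^B: posterior weight 4/15; P(next child type B) = 1.
  I^B i × I^B i: posterior weight 1/5; P(next child type B) = 3/4.
Weighted sum = 19/20.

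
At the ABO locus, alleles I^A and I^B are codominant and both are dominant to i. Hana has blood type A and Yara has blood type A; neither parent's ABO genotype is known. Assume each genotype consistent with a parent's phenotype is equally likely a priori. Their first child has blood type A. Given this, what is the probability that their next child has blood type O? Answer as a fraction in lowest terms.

Possible genotypes: Hana ∈ {I^A I^A, I^A i}; Yara ∈ {I^A I^A, I^A i}.
Weight each parental genotype pair by prior × P(type-A child):
  I^A I^A × I^A I^A: posterior weight 4/15; P(next child type O) = 0.
  I^A I^A × I^A i: posterior weight 4/15; P(next child type O) = 0.
  I^A i × I^A I^A: posterior weight 4/15; P(next child type O) = 0.
  I^A i × I^A i: posterior weight 1/5; P(next child type O) = 1/4.
Weighted sum = 1/20.

1/20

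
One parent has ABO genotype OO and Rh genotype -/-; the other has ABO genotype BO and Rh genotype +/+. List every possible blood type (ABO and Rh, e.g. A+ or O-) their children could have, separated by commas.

O+, B+

Gametes from OO × BO give offspring ABO genotypes BO, OO, i.e. phenotypes O, B.
Rh cross -/- × +/+ → phenotypes Rh+.
Combining independently: O+, B+.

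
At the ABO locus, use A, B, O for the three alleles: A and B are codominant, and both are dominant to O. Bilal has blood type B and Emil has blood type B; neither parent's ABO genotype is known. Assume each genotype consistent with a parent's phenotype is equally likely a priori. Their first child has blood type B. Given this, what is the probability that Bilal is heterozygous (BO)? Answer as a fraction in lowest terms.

Possible genotypes: Bilal ∈ {BB, BO}; Emil ∈ {BB, BO}.
Weight each parental genotype pair by prior × P(type-B child):
  BB × BB: posterior weight 4/15.
  BB × BO: posterior weight 4/15.
  BO × BB: posterior weight 4/15.
  BO × BO: posterior weight 1/5.
Sum the posterior weight over pairs where Bilal is BO: 7/15.

7/15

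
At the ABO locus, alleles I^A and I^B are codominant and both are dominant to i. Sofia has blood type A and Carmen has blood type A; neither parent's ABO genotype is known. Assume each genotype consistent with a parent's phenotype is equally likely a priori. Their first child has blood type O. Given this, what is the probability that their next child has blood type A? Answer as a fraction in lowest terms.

3/4

Possible genotypes: Sofia ∈ {I^A I^A, I^A i}; Carmen ∈ {I^A I^A, I^A i}.
Weight each parental genotype pair by prior × P(type-O child):
  I^A i × I^A i: posterior weight 1; P(next child type A) = 3/4.
Weighted sum = 3/4.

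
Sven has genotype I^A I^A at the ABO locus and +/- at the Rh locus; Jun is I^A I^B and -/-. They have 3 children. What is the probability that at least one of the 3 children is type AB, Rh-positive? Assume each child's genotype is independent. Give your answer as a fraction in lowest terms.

ABO cross I^A I^A × I^A I^B → 1/2 A, 1/2 AB.
Rh cross +/- × -/- → 1/2 Rh+, 1/2 Rh-; so P(type AB, Rh-positive) = 1/2 × 1/2 = 1/4 per child.
P(none) = (3/4)^3 = 27/64; P(at least one) = 1 − 27/64 = 37/64.

37/64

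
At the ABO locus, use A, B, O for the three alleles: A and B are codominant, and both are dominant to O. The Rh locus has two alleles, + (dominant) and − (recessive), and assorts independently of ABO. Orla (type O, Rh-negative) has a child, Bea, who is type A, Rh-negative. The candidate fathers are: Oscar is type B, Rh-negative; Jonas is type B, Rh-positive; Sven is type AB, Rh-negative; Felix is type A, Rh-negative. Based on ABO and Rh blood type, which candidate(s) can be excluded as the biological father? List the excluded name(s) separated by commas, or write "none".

A candidate is excluded only if no genotype consistent with his phenotype could produce a type A, Rh-negative child with a type O, Rh-negative mother.
Oscar (type B, Rh-): no genotype consistent with that phenotype can produce a type-A Rh- child with a type-O mother.
Jonas (type B, Rh+): no genotype consistent with that phenotype can produce a type-A Rh- child with a type-O mother.

Oscar, Jonas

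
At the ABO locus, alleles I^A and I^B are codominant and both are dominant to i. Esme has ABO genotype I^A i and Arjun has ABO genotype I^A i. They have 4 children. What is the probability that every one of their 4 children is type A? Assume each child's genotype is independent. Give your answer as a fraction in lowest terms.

81/256

ABO cross I^A i × I^A i → 1/4 O, 3/4 A.
So P(type A) = 3/4 per child.
All 4 independent: (3/4)^4 = 81/256.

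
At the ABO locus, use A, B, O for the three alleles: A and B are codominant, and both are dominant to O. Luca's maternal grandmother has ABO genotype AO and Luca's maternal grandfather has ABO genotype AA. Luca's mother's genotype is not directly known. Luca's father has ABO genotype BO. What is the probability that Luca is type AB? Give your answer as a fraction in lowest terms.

Luca's mother's ABO genotype from AO × AA: 1/2 AA, 1/2 AO.
Crossing each possibility with the father BO and summing P(type AB): 1/2·1/2 + 1/2·1/4 = 3/8.

3/8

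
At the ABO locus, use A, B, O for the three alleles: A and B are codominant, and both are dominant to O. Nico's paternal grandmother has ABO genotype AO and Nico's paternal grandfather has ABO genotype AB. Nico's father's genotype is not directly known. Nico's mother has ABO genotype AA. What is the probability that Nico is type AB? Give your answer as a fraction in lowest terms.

1/4

Nico's father's ABO genotype from AO × AB: 1/4 AA, 1/4 AB, 1/4 AO, 1/4 BO.
Crossing each possibility with the mother AA and summing P(type AB): 1/4·0 + 1/4·1/2 + 1/4·0 + 1/4·1/2 = 1/4.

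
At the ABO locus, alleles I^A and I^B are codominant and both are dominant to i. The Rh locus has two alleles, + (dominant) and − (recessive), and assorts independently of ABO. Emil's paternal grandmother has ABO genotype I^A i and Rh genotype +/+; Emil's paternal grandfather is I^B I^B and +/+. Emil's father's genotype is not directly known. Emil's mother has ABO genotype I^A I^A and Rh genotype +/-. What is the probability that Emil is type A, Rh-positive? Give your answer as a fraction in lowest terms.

Emil's father's ABO genotype from I^A i × I^B I^B: 1/2 I^A I^B, 1/2 I^B i.
Crossing each possibility with the mother I^A I^A and summing P(type A): 1/2·1/2 + 1/2·1/2 = 1/2.
Similarly for Rh via the father's Rh distribution: P(Rh+) = 1.
Independent loci: 1/2 × 1 = 1/2.

1/2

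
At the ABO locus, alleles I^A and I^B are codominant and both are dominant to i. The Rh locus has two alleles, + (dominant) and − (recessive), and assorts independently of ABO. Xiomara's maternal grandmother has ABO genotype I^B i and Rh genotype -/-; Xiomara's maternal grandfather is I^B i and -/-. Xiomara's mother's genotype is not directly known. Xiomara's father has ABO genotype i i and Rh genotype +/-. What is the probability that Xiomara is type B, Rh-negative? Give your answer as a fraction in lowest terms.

1/4

Xiomara's mother's ABO genotype from I^B i × I^B i: 1/4 I^B I^B, 1/2 I^B i, 1/4 i i.
Crossing each possibility with the father i i and summing P(type B): 1/4·1 + 1/2·1/2 + 1/4·0 = 1/2.
Similarly for Rh via the mother's Rh distribution: P(Rh-) = 1/2.
Independent loci: 1/2 × 1/2 = 1/4.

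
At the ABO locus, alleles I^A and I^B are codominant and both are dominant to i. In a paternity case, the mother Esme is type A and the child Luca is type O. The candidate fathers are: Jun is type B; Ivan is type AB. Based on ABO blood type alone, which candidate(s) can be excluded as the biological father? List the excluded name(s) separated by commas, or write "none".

A candidate is excluded only if no genotype consistent with his phenotype could produce a type O child with a type A mother.
Ivan (type AB): no genotype consistent with that phenotype can produce a type-O child with a type-A mother.

Ivan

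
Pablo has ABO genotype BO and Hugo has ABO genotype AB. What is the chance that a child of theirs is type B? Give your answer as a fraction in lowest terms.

ABO cross BO × AB → offspring phenotypes: 1/4 A, 1/2 B, 1/4 AB.
So P(type B) = 1/2.

1/2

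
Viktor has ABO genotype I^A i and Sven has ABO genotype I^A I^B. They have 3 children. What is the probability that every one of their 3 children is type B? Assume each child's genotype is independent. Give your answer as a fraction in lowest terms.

ABO cross I^A i × I^A I^B → 1/2 A, 1/4 B, 1/4 AB.
So P(type B) = 1/4 per child.
All 3 independent: (1/4)^3 = 1/64.

1/64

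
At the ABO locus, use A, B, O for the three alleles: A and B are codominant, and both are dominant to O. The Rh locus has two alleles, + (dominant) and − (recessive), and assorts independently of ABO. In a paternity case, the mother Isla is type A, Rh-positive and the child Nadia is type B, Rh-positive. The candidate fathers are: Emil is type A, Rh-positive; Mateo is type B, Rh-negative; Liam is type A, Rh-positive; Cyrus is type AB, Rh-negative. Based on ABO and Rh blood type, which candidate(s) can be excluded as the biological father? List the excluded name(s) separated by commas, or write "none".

A candidate is excluded only if no genotype consistent with his phenotype could produce a type B, Rh-positive child with a type A, Rh-positive mother.
Emil (type A, Rh+): no genotype consistent with that phenotype can produce a type-B Rh+ child with a type-A mother.
Liam (type A, Rh+): no genotype consistent with that phenotype can produce a type-B Rh+ child with a type-A mother.

Emil, Liam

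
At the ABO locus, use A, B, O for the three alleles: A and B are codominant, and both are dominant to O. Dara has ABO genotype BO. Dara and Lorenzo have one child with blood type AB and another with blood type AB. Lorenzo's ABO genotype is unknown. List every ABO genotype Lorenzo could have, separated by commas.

AA, AB, AO

For each candidate genotype of Lorenzo, check whether crossing it with BO can produce every observed child phenotype.
  AA → possible child types {A, AB} ✓
  AB → possible child types {A, B, AB} ✓
  AO → possible child types {O, A, B, AB} ✓
  BB → possible child types {B} ✗
  BO → possible child types {O, B} ✗
  OO → possible child types {O, B} ✗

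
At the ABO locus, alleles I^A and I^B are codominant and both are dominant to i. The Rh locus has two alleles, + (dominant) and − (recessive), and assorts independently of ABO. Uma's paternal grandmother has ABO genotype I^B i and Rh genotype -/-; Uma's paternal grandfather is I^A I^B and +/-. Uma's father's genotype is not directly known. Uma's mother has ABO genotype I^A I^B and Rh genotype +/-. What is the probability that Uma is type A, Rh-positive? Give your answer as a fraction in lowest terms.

Uma's father's ABO genotype from I^B i × I^A I^B: 1/4 I^A I^B, 1/4 I^A i, 1/4 I^B I^B, 1/4 I^B i.
Crossing each possibility with the mother I^A I^B and summing P(type A): 1/4·1/4 + 1/4·1/2 + 1/4·0 + 1/4·1/4 = 1/4.
Similarly for Rh via the father's Rh distribution: P(Rh+) = 5/8.
Independent loci: 1/4 × 5/8 = 5/32.

5/32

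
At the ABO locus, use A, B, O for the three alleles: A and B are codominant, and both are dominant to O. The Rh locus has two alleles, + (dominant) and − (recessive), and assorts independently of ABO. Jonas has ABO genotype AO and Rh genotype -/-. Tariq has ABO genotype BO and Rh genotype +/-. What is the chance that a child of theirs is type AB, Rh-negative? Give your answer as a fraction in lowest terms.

ABO cross AO × BO → offspring phenotypes: 1/4 O, 1/4 A, 1/4 B, 1/4 AB.
Rh cross -/- × +/- → 1/2 Rh+, 1/2 Rh-.
Independent loci: P(type AB, Rh-negative) = 1/4 × 1/2 = 1/8.

1/8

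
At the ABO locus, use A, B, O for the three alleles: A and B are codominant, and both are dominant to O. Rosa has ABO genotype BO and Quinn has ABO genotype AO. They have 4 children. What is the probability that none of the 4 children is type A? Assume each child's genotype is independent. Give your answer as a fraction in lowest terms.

81/256

ABO cross BO × AO → 1/4 O, 1/4 A, 1/4 B, 1/4 AB.
So P(type A) = 1/4 per child.
P(not type A) = 3/4 for one child; (3/4)^4 = 81/256.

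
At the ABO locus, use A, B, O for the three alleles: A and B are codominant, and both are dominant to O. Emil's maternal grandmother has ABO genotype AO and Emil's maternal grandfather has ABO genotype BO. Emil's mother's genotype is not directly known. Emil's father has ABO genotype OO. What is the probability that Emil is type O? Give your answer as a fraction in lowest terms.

1/2

Emil's mother's ABO genotype from AO × BO: 1/4 AB, 1/4 AO, 1/4 BO, 1/4 OO.
Crossing each possibility with the father OO and summing P(type O): 1/4·0 + 1/4·1/2 + 1/4·1/2 + 1/4·1 = 1/2.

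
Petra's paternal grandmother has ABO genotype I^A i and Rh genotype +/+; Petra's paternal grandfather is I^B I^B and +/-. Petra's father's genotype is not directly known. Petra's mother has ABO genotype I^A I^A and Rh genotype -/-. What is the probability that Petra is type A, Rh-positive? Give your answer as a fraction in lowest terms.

Petra's father's ABO genotype from I^A i × I^B I^B: 1/2 I^A I^B, 1/2 I^B i.
Crossing each possibility with the mother I^A I^A and summing P(type A): 1/2·1/2 + 1/2·1/2 = 1/2.
Similarly for Rh via the father's Rh distribution: P(Rh+) = 3/4.
Independent loci: 1/2 × 3/4 = 3/8.

3/8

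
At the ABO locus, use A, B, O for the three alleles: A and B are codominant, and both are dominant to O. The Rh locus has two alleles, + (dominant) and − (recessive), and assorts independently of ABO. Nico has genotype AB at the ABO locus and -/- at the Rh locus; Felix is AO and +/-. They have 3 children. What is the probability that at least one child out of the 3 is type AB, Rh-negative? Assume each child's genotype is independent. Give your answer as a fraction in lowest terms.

ABO cross AB × AO → 1/2 A, 1/4 B, 1/4 AB.
Rh cross -/- × +/- → 1/2 Rh+, 1/2 Rh-; so P(type AB, Rh-negative) = 1/4 × 1/2 = 1/8 per child.
P(none) = (7/8)^3 = 343/512; P(at least one) = 1 − 343/512 = 169/512.

169/512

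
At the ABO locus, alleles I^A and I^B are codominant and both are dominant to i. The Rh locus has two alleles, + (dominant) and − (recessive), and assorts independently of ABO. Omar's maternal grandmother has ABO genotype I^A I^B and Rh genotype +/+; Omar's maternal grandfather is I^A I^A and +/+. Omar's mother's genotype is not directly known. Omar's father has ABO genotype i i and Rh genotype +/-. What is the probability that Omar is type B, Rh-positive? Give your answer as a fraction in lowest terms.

1/4

Omar's mother's ABO genotype from I^A I^B × I^A I^A: 1/2 I^A I^A, 1/2 I^A I^B.
Crossing each possibility with the father i i and summing P(type B): 1/2·0 + 1/2·1/2 = 1/4.
Similarly for Rh via the mother's Rh distribution: P(Rh+) = 1.
Independent loci: 1/4 × 1 = 1/4.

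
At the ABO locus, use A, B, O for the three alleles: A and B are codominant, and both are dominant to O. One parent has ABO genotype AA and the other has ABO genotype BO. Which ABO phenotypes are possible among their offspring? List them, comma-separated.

Gametes from AA × BO give offspring ABO genotypes AB, AO, i.e. phenotypes A, AB.

A, AB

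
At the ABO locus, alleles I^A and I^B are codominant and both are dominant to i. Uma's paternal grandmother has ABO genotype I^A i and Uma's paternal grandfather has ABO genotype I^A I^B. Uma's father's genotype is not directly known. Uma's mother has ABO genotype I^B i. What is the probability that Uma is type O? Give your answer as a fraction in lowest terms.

Uma's father's ABO genotype from I^A i × I^A I^B: 1/4 I^A I^A, 1/4 I^A I^B, 1/4 I^A i, 1/4 I^B i.
Crossing each possibility with the mother I^B i and summing P(type O): 1/4·0 + 1/4·0 + 1/4·1/4 + 1/4·1/4 = 1/8.

1/8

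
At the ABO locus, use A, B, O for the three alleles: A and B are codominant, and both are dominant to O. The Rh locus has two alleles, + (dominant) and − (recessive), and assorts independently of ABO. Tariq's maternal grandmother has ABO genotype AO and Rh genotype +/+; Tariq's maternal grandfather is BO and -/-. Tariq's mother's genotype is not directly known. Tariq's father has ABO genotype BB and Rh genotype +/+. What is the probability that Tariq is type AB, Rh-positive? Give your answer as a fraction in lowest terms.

Tariq's mother's ABO genotype from AO × BO: 1/4 AB, 1/4 AO, 1/4 BO, 1/4 OO.
Crossing each possibility with the father BB and summing P(type AB): 1/4·1/2 + 1/4·1/2 + 1/4·0 + 1/4·0 = 1/4.
Similarly for Rh via the mother's Rh distribution: P(Rh+) = 1.
Independent loci: 1/4 × 1 = 1/4.

1/4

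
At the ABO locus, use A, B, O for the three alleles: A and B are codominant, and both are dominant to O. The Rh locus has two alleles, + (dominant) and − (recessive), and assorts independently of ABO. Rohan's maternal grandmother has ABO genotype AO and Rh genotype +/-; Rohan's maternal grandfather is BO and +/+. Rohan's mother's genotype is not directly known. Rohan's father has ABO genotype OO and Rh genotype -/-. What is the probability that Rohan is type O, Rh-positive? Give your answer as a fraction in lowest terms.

3/8

Rohan's mother's ABO genotype from AO × BO: 1/4 AB, 1/4 AO, 1/4 BO, 1/4 OO.
Crossing each possibility with the father OO and summing P(type O): 1/4·0 + 1/4·1/2 + 1/4·1/2 + 1/4·1 = 1/2.
Similarly for Rh via the mother's Rh distribution: P(Rh+) = 3/4.
Independent loci: 1/2 × 3/4 = 3/8.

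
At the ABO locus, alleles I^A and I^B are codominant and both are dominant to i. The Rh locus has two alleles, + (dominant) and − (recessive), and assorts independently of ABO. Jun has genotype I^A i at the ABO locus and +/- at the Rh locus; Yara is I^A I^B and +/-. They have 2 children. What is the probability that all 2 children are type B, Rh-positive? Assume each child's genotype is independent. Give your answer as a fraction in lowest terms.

9/256

ABO cross I^A i × I^A I^B → 1/2 A, 1/4 B, 1/4 AB.
Rh cross +/- × +/- → 3/4 Rh+, 1/4 Rh-; so P(type B, Rh-positive) = 1/4 × 3/4 = 3/16 per child.
All 2 independent: (3/16)^2 = 9/256.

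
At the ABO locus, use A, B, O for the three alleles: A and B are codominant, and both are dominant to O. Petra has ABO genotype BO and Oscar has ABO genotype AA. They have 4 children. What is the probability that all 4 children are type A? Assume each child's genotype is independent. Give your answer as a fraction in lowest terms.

1/16

ABO cross BO × AA → 1/2 A, 1/2 AB.
So P(type A) = 1/2 per child.
All 4 independent: (1/2)^4 = 1/16.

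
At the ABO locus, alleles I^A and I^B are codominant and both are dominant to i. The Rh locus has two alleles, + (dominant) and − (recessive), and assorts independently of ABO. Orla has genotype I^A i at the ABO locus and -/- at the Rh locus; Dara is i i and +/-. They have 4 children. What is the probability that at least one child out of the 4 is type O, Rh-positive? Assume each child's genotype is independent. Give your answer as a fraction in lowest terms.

175/256

ABO cross I^A i × i i → 1/2 O, 1/2 A.
Rh cross -/- × +/- → 1/2 Rh+, 1/2 Rh-; so P(type O, Rh-positive) = 1/2 × 1/2 = 1/4 per child.
P(none) = (3/4)^4 = 81/256; P(at least one) = 1 − 81/256 = 175/256.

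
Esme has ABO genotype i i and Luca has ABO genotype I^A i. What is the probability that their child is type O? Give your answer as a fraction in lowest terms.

ABO cross i i × I^A i → offspring phenotypes: 1/2 O, 1/2 A.
So P(type O) = 1/2.

1/2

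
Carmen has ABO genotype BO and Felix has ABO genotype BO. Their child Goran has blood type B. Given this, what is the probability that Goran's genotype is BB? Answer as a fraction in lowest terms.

1/3

Cross BO × BO → 1/4 BB, 1/2 BO, 1/4 OO.
Type-B genotypes among offspring: BB (1/4), BO (1/2); total 3/4.
P(BB | type B) = (1/4) / (3/4) = 1/3.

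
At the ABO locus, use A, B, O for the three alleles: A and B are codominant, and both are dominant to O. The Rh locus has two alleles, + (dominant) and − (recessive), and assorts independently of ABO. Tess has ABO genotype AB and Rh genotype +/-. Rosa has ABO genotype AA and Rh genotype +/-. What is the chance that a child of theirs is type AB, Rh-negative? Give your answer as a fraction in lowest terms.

1/8

ABO cross AB × AA → offspring phenotypes: 1/2 A, 1/2 AB.
Rh cross +/- × +/- → 3/4 Rh+, 1/4 Rh-.
Independent loci: P(type AB, Rh-negative) = 1/2 × 1/4 = 1/8.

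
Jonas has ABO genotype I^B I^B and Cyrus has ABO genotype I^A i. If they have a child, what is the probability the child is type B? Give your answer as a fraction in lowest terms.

1/2

ABO cross I^B I^B × I^A i → offspring phenotypes: 1/2 B, 1/2 AB.
So P(type B) = 1/2.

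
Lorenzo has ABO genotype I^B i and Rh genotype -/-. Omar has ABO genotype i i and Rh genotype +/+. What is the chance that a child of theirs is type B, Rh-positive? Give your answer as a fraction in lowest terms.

1/2

ABO cross I^B i × i i → offspring phenotypes: 1/2 O, 1/2 B.
Rh cross -/- × +/+ → 1 Rh+.
Independent loci: P(type B, Rh-positive) = 1/2 × 1 = 1/2.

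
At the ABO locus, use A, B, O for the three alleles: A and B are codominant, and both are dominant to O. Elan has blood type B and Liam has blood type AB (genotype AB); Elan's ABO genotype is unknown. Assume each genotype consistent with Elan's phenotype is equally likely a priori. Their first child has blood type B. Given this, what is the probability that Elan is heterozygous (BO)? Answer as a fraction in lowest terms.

1/2

Possible genotypes: Elan ∈ {BB, BO}; Liam ∈ {AB}.
Weight each parental genotype pair by prior × P(type-B child):
  BB × AB: posterior weight 1/2.
  BO × AB: posterior weight 1/2.
Sum the posterior weight over pairs where Elan is BO: 1/2.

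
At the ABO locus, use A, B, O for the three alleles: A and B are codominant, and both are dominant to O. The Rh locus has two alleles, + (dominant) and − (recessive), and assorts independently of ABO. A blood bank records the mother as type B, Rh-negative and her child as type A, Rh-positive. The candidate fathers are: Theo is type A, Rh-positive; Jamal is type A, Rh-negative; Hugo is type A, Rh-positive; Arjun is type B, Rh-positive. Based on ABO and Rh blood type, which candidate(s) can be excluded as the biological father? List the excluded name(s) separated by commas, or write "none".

A candidate is excluded only if no genotype consistent with his phenotype could produce a type A, Rh-positive child with a type B, Rh-negative mother.
Jamal (type A, Rh-): no genotype consistent with that phenotype can produce a type-A Rh+ child with a type-B mother.
Arjun (type B, Rh+): no genotype consistent with that phenotype can produce a type-A Rh+ child with a type-B mother.

Jamal, Arjun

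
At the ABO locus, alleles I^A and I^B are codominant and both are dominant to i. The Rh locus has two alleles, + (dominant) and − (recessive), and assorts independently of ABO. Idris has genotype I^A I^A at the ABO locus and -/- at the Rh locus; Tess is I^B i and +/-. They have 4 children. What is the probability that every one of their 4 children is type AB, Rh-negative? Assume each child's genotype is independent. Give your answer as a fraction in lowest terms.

1/256

ABO cross I^A I^A × I^B i → 1/2 A, 1/2 AB.
Rh cross -/- × +/- → 1/2 Rh+, 1/2 Rh-; so P(type AB, Rh-negative) = 1/2 × 1/2 = 1/4 per child.
All 4 independent: (1/4)^4 = 1/256.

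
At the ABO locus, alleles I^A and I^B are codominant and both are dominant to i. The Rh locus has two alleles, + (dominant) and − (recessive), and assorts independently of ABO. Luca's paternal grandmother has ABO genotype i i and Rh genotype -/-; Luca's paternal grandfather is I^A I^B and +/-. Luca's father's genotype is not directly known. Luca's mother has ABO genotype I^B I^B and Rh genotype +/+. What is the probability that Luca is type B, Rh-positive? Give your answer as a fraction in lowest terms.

Luca's father's ABO genotype from i i × I^A I^B: 1/2 I^A i, 1/2 I^B i.
Crossing each possibility with the mother I^B I^B and summing P(type B): 1/2·1/2 + 1/2·1 = 3/4.
Similarly for Rh via the father's Rh distribution: P(Rh+) = 1.
Independent loci: 3/4 × 1 = 3/4.

3/4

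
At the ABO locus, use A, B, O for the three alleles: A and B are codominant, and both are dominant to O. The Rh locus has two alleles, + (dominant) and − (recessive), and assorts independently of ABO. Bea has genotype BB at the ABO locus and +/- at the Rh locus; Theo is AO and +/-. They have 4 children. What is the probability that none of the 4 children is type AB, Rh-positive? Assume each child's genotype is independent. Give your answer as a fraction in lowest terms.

ABO cross BB × AO → 1/2 B, 1/2 AB.
Rh cross +/- × +/- → 3/4 Rh+, 1/4 Rh-; so P(type AB, Rh-positive) = 1/2 × 3/4 = 3/8 per child.
P(not type AB, Rh-positive) = 5/8 for one child; (5/8)^4 = 625/4096.

625/4096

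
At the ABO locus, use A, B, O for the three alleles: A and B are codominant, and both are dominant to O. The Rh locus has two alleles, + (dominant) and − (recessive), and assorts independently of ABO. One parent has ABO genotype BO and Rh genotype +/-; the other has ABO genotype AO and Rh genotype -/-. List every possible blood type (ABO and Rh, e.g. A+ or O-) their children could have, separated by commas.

Gametes from BO × AO give offspring ABO genotypes AB, AO, BO, OO, i.e. phenotypes O, A, B, AB.
Rh cross +/- × -/- → phenotypes Rh+, Rh-.
Combining independently: O+, O-, A+, A-, B+, B-, AB+, AB-.

O+, O-, A+, A-, B+, B-, AB+, AB-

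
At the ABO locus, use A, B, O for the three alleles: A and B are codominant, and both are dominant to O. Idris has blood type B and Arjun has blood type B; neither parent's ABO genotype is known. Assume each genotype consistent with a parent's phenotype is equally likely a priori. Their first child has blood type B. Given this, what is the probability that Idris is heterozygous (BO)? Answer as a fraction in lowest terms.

Possible genotypes: Idris ∈ {BB, BO}; Arjun ∈ {BB, BO}.
Weight each parental genotype pair by prior × P(type-B child):
  BB × BB: posterior weight 4/15.
  BB × BO: posterior weight 4/15.
  BO × BB: posterior weight 4/15.
  BO × BO: posterior weight 1/5.
Sum the posterior weight over pairs where Idris is BO: 7/15.

7/15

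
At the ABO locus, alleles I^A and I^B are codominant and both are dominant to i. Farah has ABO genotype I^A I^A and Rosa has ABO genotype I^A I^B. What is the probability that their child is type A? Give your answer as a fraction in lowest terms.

ABO cross I^A I^A × I^A I^B → offspring phenotypes: 1/2 A, 1/2 AB.
So P(type A) = 1/2.

1/2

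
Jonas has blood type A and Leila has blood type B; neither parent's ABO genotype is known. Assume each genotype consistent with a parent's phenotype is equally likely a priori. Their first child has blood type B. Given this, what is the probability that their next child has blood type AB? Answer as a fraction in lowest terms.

5/12

Possible genotypes: Jonas ∈ {AA, AO}; Leila ∈ {BB, BO}.
Weight each parental genotype pair by prior × P(type-B child):
  AO × BB: posterior weight 2/3; P(next child type AB) = 1/2.
  AO × BO: posterior weight 1/3; P(next child type AB) = 1/4.
Weighted sum = 5/12.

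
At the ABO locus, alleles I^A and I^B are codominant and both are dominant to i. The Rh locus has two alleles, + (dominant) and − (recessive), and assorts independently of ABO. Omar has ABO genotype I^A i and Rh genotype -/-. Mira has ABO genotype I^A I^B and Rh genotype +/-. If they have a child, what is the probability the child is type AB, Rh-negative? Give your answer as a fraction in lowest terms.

ABO cross I^A i × I^A I^B → offspring phenotypes: 1/2 A, 1/4 B, 1/4 AB.
Rh cross -/- × +/- → 1/2 Rh+, 1/2 Rh-.
Independent loci: P(type AB, Rh-negative) = 1/4 × 1/2 = 1/8.

1/8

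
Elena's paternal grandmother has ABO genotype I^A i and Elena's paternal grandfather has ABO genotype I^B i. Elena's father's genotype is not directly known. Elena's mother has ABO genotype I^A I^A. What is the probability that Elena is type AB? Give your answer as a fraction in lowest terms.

1/4

Elena's father's ABO genotype from I^A i × I^B i: 1/4 I^A I^B, 1/4 I^A i, 1/4 I^B i, 1/4 i i.
Crossing each possibility with the mother I^A I^A and summing P(type AB): 1/4·1/2 + 1/4·0 + 1/4·1/2 + 1/4·0 = 1/4.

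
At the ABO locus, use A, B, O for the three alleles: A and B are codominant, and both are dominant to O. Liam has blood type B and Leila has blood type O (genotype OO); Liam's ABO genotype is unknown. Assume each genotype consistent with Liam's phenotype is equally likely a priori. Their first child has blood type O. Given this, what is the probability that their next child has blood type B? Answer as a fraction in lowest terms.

Possible genotypes: Liam ∈ {BB, BO}; Leila ∈ {OO}.
Weight each parental genotype pair by prior × P(type-O child):
  BO × OO: posterior weight 1; P(next child type B) = 1/2.
Weighted sum = 1/2.

1/2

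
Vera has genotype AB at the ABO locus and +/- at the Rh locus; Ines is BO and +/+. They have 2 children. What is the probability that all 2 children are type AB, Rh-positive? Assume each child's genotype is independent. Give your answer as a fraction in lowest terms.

1/16

ABO cross AB × BO → 1/4 A, 1/2 B, 1/4 AB.
Rh cross +/- × +/+ → 1 Rh+; so P(type AB, Rh-positive) = 1/4 × 1 = 1/4 per child.
All 2 independent: (1/4)^2 = 1/16.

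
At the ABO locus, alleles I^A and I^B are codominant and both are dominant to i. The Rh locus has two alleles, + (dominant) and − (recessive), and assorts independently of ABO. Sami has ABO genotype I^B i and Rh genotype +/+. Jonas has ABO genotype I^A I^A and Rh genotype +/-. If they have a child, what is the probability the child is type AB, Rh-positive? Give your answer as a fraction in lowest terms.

ABO cross I^B i × I^A I^A → offspring phenotypes: 1/2 A, 1/2 AB.
Rh cross +/+ × +/- → 1 Rh+.
Independent loci: P(type AB, Rh-positive) = 1/2 × 1 = 1/2.

1/2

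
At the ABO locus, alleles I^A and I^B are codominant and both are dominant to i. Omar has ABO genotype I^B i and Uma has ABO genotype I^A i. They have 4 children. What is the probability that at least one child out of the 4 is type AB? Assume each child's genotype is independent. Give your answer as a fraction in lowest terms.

ABO cross I^B i × I^A i → 1/4 O, 1/4 A, 1/4 B, 1/4 AB.
So P(type AB) = 1/4 per child.
P(none) = (3/4)^4 = 81/256; P(at least one) = 1 − 81/256 = 175/256.

175/256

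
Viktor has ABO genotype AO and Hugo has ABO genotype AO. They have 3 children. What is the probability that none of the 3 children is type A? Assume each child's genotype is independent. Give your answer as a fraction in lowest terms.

1/64

ABO cross AO × AO → 1/4 O, 3/4 A.
So P(type A) = 3/4 per child.
P(not type A) = 1/4 for one child; (1/4)^3 = 1/64.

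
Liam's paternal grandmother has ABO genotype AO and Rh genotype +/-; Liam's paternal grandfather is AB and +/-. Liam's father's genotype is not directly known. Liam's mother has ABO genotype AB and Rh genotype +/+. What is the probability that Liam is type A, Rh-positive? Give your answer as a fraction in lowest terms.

Liam's father's ABO genotype from AO × AB: 1/4 AA, 1/4 AB, 1/4 AO, 1/4 BO.
Crossing each possibility with the mother AB and summing P(type A): 1/4·1/2 + 1/4·1/4 + 1/4·1/2 + 1/4·1/4 = 3/8.
Similarly for Rh via the father's Rh distribution: P(Rh+) = 1.
Independent loci: 3/8 × 1 = 3/8.

3/8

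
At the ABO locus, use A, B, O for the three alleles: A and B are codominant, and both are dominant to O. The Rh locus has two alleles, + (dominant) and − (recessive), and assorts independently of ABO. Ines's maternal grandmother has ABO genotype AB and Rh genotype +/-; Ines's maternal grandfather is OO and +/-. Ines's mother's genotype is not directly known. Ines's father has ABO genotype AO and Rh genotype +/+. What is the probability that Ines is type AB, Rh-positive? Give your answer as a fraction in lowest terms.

1/8

Ines's mother's ABO genotype from AB × OO: 1/2 AO, 1/2 BO.
Crossing each possibility with the father AO and summing P(type AB): 1/2·0 + 1/2·1/4 = 1/8.
Similarly for Rh via the mother's Rh distribution: P(Rh+) = 1.
Independent loci: 1/8 × 1 = 1/8.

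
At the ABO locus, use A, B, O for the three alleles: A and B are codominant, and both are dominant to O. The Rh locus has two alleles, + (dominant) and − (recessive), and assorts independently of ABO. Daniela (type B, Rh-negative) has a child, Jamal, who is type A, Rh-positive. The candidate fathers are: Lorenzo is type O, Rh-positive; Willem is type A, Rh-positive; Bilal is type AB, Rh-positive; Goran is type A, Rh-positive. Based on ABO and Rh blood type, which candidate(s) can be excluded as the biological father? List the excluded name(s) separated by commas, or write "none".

Lorenzo

A candidate is excluded only if no genotype consistent with his phenotype could produce a type A, Rh-positive child with a type B, Rh-negative mother.
Lorenzo (type O, Rh+): no genotype consistent with that phenotype can produce a type-A Rh+ child with a type-B mother.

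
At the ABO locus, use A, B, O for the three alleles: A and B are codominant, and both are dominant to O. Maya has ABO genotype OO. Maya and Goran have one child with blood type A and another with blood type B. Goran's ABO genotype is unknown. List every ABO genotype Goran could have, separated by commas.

For each candidate genotype of Goran, check whether crossing it with OO can produce every observed child phenotype.
  AA → possible child types {A} ✗
  AB → possible child types {A, B} ✓
  AO → possible child types {O, A} ✗
  BB → possible child types {B} ✗
  BO → possible child types {O, B} ✗
  OO → possible child types {O} ✗

AB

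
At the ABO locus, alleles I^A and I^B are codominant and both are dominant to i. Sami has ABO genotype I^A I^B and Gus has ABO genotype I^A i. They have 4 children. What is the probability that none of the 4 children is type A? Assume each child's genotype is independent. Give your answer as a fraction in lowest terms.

ABO cross I^A I^B × I^A i → 1/2 A, 1/4 B, 1/4 AB.
So P(type A) = 1/2 per child.
P(not type A) = 1/2 for one child; (1/2)^4 = 1/16.

1/16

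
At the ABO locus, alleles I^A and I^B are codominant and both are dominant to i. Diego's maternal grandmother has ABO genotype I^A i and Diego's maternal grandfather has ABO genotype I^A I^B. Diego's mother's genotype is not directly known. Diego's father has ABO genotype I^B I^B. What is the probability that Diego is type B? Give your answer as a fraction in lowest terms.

Diego's mother's ABO genotype from I^A i × I^A I^B: 1/4 I^A I^A, 1/4 I^A I^B, 1/4 I^A i, 1/4 I^B i.
Crossing each possibility with the father I^B I^B and summing P(type B): 1/4·0 + 1/4·1/2 + 1/4·1/2 + 1/4·1 = 1/2.

1/2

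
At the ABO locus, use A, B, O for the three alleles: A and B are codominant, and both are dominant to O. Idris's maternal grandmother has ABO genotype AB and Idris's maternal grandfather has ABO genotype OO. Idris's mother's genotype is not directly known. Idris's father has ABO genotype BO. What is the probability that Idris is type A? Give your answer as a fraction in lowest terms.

Idris's mother's ABO genotype from AB × OO: 1/2 AO, 1/2 BO.
Crossing each possibility with the father BO and summing P(type A): 1/2·1/4 + 1/2·0 = 1/8.

1/8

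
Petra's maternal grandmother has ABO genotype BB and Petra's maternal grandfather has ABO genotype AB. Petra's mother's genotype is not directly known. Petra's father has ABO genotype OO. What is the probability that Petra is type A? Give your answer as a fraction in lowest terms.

1/4

Petra's mother's ABO genotype from BB × AB: 1/2 AB, 1/2 BB.
Crossing each possibility with the father OO and summing P(type A): 1/2·1/2 + 1/2·0 = 1/4.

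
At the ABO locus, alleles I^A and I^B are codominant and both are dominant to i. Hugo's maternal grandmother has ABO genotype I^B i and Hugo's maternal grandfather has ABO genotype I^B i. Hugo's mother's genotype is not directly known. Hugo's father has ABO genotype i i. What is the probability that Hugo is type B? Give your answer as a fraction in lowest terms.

1/2

Hugo's mother's ABO genotype from I^B i × I^B i: 1/4 I^B I^B, 1/2 I^B i, 1/4 i i.
Crossing each possibility with the father i i and summing P(type B): 1/4·1 + 1/2·1/2 + 1/4·0 = 1/2.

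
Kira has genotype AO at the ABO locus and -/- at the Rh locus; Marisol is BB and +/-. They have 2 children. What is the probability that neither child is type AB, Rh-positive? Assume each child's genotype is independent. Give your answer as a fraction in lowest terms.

9/16

ABO cross AO × BB → 1/2 B, 1/2 AB.
Rh cross -/- × +/- → 1/2 Rh+, 1/2 Rh-; so P(type AB, Rh-positive) = 1/2 × 1/2 = 1/4 per child.
P(not type AB, Rh-positive) = 3/4 for one child; (3/4)^2 = 9/16.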